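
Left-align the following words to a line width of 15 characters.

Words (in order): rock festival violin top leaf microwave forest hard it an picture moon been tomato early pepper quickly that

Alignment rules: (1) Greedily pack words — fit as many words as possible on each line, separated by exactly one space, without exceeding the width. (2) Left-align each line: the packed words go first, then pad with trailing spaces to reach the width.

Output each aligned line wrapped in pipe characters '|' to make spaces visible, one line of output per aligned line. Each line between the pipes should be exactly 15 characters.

Line 1: ['rock', 'festival'] (min_width=13, slack=2)
Line 2: ['violin', 'top', 'leaf'] (min_width=15, slack=0)
Line 3: ['microwave'] (min_width=9, slack=6)
Line 4: ['forest', 'hard', 'it'] (min_width=14, slack=1)
Line 5: ['an', 'picture', 'moon'] (min_width=15, slack=0)
Line 6: ['been', 'tomato'] (min_width=11, slack=4)
Line 7: ['early', 'pepper'] (min_width=12, slack=3)
Line 8: ['quickly', 'that'] (min_width=12, slack=3)

Answer: |rock festival  |
|violin top leaf|
|microwave      |
|forest hard it |
|an picture moon|
|been tomato    |
|early pepper   |
|quickly that   |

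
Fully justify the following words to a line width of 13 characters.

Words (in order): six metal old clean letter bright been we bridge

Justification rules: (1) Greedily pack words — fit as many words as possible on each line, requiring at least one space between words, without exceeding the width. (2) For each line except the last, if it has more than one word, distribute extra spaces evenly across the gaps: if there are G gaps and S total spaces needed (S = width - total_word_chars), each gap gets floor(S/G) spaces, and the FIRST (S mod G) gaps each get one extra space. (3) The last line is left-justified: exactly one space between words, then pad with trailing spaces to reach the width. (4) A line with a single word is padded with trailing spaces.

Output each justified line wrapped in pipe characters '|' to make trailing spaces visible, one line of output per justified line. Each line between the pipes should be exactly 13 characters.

Line 1: ['six', 'metal', 'old'] (min_width=13, slack=0)
Line 2: ['clean', 'letter'] (min_width=12, slack=1)
Line 3: ['bright', 'been'] (min_width=11, slack=2)
Line 4: ['we', 'bridge'] (min_width=9, slack=4)

Answer: |six metal old|
|clean  letter|
|bright   been|
|we bridge    |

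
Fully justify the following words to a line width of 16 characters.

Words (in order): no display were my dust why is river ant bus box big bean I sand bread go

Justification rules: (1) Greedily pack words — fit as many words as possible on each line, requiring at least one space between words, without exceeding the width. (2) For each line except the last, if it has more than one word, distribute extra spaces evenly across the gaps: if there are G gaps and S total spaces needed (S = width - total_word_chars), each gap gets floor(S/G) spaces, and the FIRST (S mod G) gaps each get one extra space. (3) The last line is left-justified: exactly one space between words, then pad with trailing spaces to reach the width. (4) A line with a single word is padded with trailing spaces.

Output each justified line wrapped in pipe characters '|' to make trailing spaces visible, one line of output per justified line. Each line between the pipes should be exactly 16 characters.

Line 1: ['no', 'display', 'were'] (min_width=15, slack=1)
Line 2: ['my', 'dust', 'why', 'is'] (min_width=14, slack=2)
Line 3: ['river', 'ant', 'bus'] (min_width=13, slack=3)
Line 4: ['box', 'big', 'bean', 'I'] (min_width=14, slack=2)
Line 5: ['sand', 'bread', 'go'] (min_width=13, slack=3)

Answer: |no  display were|
|my  dust  why is|
|river   ant  bus|
|box  big  bean I|
|sand bread go   |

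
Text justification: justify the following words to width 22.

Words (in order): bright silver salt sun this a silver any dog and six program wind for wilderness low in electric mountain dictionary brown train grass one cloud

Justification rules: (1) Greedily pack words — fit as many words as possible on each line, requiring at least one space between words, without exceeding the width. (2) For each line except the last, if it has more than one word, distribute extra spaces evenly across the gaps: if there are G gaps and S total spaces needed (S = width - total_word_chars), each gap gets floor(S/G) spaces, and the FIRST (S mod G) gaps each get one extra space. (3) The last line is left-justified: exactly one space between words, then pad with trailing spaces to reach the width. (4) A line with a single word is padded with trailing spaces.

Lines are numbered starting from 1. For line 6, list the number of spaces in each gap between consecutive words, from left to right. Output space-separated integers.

Line 1: ['bright', 'silver', 'salt', 'sun'] (min_width=22, slack=0)
Line 2: ['this', 'a', 'silver', 'any', 'dog'] (min_width=21, slack=1)
Line 3: ['and', 'six', 'program', 'wind'] (min_width=20, slack=2)
Line 4: ['for', 'wilderness', 'low', 'in'] (min_width=21, slack=1)
Line 5: ['electric', 'mountain'] (min_width=17, slack=5)
Line 6: ['dictionary', 'brown', 'train'] (min_width=22, slack=0)
Line 7: ['grass', 'one', 'cloud'] (min_width=15, slack=7)

Answer: 1 1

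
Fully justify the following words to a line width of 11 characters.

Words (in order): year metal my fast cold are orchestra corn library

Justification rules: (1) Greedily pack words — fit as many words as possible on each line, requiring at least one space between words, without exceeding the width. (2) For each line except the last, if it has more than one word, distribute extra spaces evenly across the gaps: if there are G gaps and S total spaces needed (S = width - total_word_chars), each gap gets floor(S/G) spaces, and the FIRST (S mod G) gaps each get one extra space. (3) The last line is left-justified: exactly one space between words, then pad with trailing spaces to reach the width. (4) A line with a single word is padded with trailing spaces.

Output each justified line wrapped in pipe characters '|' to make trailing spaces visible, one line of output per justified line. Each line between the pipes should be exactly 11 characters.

Answer: |year  metal|
|my     fast|
|cold    are|
|orchestra  |
|corn       |
|library    |

Derivation:
Line 1: ['year', 'metal'] (min_width=10, slack=1)
Line 2: ['my', 'fast'] (min_width=7, slack=4)
Line 3: ['cold', 'are'] (min_width=8, slack=3)
Line 4: ['orchestra'] (min_width=9, slack=2)
Line 5: ['corn'] (min_width=4, slack=7)
Line 6: ['library'] (min_width=7, slack=4)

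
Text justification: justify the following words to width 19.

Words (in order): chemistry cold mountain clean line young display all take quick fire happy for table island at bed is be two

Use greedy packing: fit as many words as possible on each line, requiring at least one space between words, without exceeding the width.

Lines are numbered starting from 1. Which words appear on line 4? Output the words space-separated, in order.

Answer: take quick fire

Derivation:
Line 1: ['chemistry', 'cold'] (min_width=14, slack=5)
Line 2: ['mountain', 'clean', 'line'] (min_width=19, slack=0)
Line 3: ['young', 'display', 'all'] (min_width=17, slack=2)
Line 4: ['take', 'quick', 'fire'] (min_width=15, slack=4)
Line 5: ['happy', 'for', 'table'] (min_width=15, slack=4)
Line 6: ['island', 'at', 'bed', 'is', 'be'] (min_width=19, slack=0)
Line 7: ['two'] (min_width=3, slack=16)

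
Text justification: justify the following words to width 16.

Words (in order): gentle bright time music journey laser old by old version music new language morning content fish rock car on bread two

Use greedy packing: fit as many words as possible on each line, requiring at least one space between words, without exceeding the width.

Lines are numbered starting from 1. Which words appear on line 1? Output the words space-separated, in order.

Line 1: ['gentle', 'bright'] (min_width=13, slack=3)
Line 2: ['time', 'music'] (min_width=10, slack=6)
Line 3: ['journey', 'laser'] (min_width=13, slack=3)
Line 4: ['old', 'by', 'old'] (min_width=10, slack=6)
Line 5: ['version', 'music'] (min_width=13, slack=3)
Line 6: ['new', 'language'] (min_width=12, slack=4)
Line 7: ['morning', 'content'] (min_width=15, slack=1)
Line 8: ['fish', 'rock', 'car', 'on'] (min_width=16, slack=0)
Line 9: ['bread', 'two'] (min_width=9, slack=7)

Answer: gentle bright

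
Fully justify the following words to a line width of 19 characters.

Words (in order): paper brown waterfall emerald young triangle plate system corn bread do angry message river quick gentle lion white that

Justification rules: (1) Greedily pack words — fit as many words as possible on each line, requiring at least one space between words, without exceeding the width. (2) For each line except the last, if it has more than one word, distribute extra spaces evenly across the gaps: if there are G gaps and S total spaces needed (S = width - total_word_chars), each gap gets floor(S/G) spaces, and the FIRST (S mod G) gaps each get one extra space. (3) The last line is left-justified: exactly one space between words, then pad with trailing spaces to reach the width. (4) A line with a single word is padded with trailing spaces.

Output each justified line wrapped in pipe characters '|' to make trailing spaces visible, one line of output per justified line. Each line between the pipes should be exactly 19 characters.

Line 1: ['paper', 'brown'] (min_width=11, slack=8)
Line 2: ['waterfall', 'emerald'] (min_width=17, slack=2)
Line 3: ['young', 'triangle'] (min_width=14, slack=5)
Line 4: ['plate', 'system', 'corn'] (min_width=17, slack=2)
Line 5: ['bread', 'do', 'angry'] (min_width=14, slack=5)
Line 6: ['message', 'river', 'quick'] (min_width=19, slack=0)
Line 7: ['gentle', 'lion', 'white'] (min_width=17, slack=2)
Line 8: ['that'] (min_width=4, slack=15)

Answer: |paper         brown|
|waterfall   emerald|
|young      triangle|
|plate  system  corn|
|bread    do   angry|
|message river quick|
|gentle  lion  white|
|that               |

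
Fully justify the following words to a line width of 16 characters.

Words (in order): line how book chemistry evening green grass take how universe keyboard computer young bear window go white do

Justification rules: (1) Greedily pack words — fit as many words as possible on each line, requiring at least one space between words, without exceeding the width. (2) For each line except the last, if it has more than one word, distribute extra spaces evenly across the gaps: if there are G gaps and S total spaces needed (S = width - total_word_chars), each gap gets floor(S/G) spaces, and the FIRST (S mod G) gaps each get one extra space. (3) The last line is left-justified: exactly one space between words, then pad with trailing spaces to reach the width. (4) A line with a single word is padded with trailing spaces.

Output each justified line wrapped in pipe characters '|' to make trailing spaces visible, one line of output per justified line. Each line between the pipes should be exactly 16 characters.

Line 1: ['line', 'how', 'book'] (min_width=13, slack=3)
Line 2: ['chemistry'] (min_width=9, slack=7)
Line 3: ['evening', 'green'] (min_width=13, slack=3)
Line 4: ['grass', 'take', 'how'] (min_width=14, slack=2)
Line 5: ['universe'] (min_width=8, slack=8)
Line 6: ['keyboard'] (min_width=8, slack=8)
Line 7: ['computer', 'young'] (min_width=14, slack=2)
Line 8: ['bear', 'window', 'go'] (min_width=14, slack=2)
Line 9: ['white', 'do'] (min_width=8, slack=8)

Answer: |line   how  book|
|chemistry       |
|evening    green|
|grass  take  how|
|universe        |
|keyboard        |
|computer   young|
|bear  window  go|
|white do        |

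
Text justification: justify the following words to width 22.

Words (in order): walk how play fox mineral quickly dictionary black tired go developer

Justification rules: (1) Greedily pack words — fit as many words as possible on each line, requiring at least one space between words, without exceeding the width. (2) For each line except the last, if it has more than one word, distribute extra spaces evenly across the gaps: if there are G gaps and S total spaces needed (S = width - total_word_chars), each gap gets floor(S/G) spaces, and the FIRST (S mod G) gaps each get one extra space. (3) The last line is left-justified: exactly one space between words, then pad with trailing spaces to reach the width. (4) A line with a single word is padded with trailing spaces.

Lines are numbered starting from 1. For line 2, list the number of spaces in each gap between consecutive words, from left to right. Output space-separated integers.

Line 1: ['walk', 'how', 'play', 'fox'] (min_width=17, slack=5)
Line 2: ['mineral', 'quickly'] (min_width=15, slack=7)
Line 3: ['dictionary', 'black', 'tired'] (min_width=22, slack=0)
Line 4: ['go', 'developer'] (min_width=12, slack=10)

Answer: 8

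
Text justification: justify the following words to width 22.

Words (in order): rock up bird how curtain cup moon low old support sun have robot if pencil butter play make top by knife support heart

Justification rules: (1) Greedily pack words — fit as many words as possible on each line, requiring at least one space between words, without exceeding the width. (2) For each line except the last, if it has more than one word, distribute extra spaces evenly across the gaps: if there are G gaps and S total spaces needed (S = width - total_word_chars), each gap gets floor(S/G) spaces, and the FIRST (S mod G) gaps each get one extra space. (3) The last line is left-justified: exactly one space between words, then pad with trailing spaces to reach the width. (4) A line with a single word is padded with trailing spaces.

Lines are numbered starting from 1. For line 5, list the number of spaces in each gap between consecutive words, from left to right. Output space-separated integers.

Line 1: ['rock', 'up', 'bird', 'how'] (min_width=16, slack=6)
Line 2: ['curtain', 'cup', 'moon', 'low'] (min_width=20, slack=2)
Line 3: ['old', 'support', 'sun', 'have'] (min_width=20, slack=2)
Line 4: ['robot', 'if', 'pencil', 'butter'] (min_width=22, slack=0)
Line 5: ['play', 'make', 'top', 'by', 'knife'] (min_width=22, slack=0)
Line 6: ['support', 'heart'] (min_width=13, slack=9)

Answer: 1 1 1 1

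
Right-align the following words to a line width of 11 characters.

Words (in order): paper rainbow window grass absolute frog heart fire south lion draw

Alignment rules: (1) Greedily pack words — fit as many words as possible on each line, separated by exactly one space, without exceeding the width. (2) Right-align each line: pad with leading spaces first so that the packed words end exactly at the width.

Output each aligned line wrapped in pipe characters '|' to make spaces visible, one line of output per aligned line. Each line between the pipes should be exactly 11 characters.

Answer: |      paper|
|    rainbow|
|     window|
|      grass|
|   absolute|
| frog heart|
| fire south|
|  lion draw|

Derivation:
Line 1: ['paper'] (min_width=5, slack=6)
Line 2: ['rainbow'] (min_width=7, slack=4)
Line 3: ['window'] (min_width=6, slack=5)
Line 4: ['grass'] (min_width=5, slack=6)
Line 5: ['absolute'] (min_width=8, slack=3)
Line 6: ['frog', 'heart'] (min_width=10, slack=1)
Line 7: ['fire', 'south'] (min_width=10, slack=1)
Line 8: ['lion', 'draw'] (min_width=9, slack=2)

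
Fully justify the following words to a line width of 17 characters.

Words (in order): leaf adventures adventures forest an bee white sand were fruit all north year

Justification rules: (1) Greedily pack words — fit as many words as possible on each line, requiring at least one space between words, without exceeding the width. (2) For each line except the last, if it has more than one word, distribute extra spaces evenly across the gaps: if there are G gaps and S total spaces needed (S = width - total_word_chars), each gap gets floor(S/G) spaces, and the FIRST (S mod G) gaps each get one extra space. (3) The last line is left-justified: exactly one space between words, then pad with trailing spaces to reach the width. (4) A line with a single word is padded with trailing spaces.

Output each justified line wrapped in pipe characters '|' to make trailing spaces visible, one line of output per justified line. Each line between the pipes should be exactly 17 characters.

Line 1: ['leaf', 'adventures'] (min_width=15, slack=2)
Line 2: ['adventures', 'forest'] (min_width=17, slack=0)
Line 3: ['an', 'bee', 'white', 'sand'] (min_width=17, slack=0)
Line 4: ['were', 'fruit', 'all'] (min_width=14, slack=3)
Line 5: ['north', 'year'] (min_width=10, slack=7)

Answer: |leaf   adventures|
|adventures forest|
|an bee white sand|
|were   fruit  all|
|north year       |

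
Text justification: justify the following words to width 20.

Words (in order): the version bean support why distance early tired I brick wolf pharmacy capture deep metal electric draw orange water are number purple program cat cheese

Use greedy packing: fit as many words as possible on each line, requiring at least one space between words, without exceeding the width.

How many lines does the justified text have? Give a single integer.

Answer: 9

Derivation:
Line 1: ['the', 'version', 'bean'] (min_width=16, slack=4)
Line 2: ['support', 'why', 'distance'] (min_width=20, slack=0)
Line 3: ['early', 'tired', 'I', 'brick'] (min_width=19, slack=1)
Line 4: ['wolf', 'pharmacy'] (min_width=13, slack=7)
Line 5: ['capture', 'deep', 'metal'] (min_width=18, slack=2)
Line 6: ['electric', 'draw', 'orange'] (min_width=20, slack=0)
Line 7: ['water', 'are', 'number'] (min_width=16, slack=4)
Line 8: ['purple', 'program', 'cat'] (min_width=18, slack=2)
Line 9: ['cheese'] (min_width=6, slack=14)
Total lines: 9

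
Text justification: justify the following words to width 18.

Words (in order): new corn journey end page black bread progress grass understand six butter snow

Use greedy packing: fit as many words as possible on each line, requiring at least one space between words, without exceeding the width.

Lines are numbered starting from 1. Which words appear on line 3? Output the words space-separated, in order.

Line 1: ['new', 'corn', 'journey'] (min_width=16, slack=2)
Line 2: ['end', 'page', 'black'] (min_width=14, slack=4)
Line 3: ['bread', 'progress'] (min_width=14, slack=4)
Line 4: ['grass', 'understand'] (min_width=16, slack=2)
Line 5: ['six', 'butter', 'snow'] (min_width=15, slack=3)

Answer: bread progress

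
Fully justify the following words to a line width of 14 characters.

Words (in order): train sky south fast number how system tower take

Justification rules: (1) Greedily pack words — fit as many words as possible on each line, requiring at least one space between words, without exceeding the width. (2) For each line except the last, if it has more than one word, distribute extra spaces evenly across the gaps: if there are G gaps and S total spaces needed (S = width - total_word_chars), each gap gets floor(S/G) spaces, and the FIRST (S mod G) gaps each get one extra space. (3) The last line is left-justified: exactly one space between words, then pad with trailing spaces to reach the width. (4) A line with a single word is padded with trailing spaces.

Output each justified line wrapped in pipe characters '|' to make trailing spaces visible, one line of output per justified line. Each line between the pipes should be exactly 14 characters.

Answer: |train      sky|
|south     fast|
|number     how|
|system   tower|
|take          |

Derivation:
Line 1: ['train', 'sky'] (min_width=9, slack=5)
Line 2: ['south', 'fast'] (min_width=10, slack=4)
Line 3: ['number', 'how'] (min_width=10, slack=4)
Line 4: ['system', 'tower'] (min_width=12, slack=2)
Line 5: ['take'] (min_width=4, slack=10)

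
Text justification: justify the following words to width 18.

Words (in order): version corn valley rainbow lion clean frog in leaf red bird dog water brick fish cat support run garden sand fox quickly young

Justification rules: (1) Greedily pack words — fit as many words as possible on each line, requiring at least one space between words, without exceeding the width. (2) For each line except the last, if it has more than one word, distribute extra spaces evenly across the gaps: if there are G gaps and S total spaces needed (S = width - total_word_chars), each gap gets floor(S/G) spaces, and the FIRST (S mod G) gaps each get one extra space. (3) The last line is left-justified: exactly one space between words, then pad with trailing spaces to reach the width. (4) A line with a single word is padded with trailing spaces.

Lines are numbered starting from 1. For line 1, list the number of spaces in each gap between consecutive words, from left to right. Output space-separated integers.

Line 1: ['version', 'corn'] (min_width=12, slack=6)
Line 2: ['valley', 'rainbow'] (min_width=14, slack=4)
Line 3: ['lion', 'clean', 'frog', 'in'] (min_width=18, slack=0)
Line 4: ['leaf', 'red', 'bird', 'dog'] (min_width=17, slack=1)
Line 5: ['water', 'brick', 'fish'] (min_width=16, slack=2)
Line 6: ['cat', 'support', 'run'] (min_width=15, slack=3)
Line 7: ['garden', 'sand', 'fox'] (min_width=15, slack=3)
Line 8: ['quickly', 'young'] (min_width=13, slack=5)

Answer: 7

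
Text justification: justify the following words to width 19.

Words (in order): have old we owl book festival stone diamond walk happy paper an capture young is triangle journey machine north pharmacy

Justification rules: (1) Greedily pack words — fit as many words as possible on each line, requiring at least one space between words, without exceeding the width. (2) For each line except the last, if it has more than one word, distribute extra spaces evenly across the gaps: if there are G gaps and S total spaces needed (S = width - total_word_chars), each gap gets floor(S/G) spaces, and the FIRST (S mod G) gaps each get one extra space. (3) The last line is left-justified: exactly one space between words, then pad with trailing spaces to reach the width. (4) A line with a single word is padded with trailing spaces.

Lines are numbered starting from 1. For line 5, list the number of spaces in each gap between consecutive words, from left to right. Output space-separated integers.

Answer: 2 2

Derivation:
Line 1: ['have', 'old', 'we', 'owl'] (min_width=15, slack=4)
Line 2: ['book', 'festival', 'stone'] (min_width=19, slack=0)
Line 3: ['diamond', 'walk', 'happy'] (min_width=18, slack=1)
Line 4: ['paper', 'an', 'capture'] (min_width=16, slack=3)
Line 5: ['young', 'is', 'triangle'] (min_width=17, slack=2)
Line 6: ['journey', 'machine'] (min_width=15, slack=4)
Line 7: ['north', 'pharmacy'] (min_width=14, slack=5)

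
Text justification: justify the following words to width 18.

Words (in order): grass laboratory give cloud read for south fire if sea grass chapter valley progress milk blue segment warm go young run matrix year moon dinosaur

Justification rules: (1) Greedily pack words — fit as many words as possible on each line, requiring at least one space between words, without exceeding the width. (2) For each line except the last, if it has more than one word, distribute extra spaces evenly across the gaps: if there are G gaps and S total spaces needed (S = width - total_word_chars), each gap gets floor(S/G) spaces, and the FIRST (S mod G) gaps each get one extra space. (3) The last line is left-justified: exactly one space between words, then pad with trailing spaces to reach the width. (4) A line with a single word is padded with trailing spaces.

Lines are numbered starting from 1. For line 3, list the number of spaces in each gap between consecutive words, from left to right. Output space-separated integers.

Answer: 2 1 1

Derivation:
Line 1: ['grass', 'laboratory'] (min_width=16, slack=2)
Line 2: ['give', 'cloud', 'read'] (min_width=15, slack=3)
Line 3: ['for', 'south', 'fire', 'if'] (min_width=17, slack=1)
Line 4: ['sea', 'grass', 'chapter'] (min_width=17, slack=1)
Line 5: ['valley', 'progress'] (min_width=15, slack=3)
Line 6: ['milk', 'blue', 'segment'] (min_width=17, slack=1)
Line 7: ['warm', 'go', 'young', 'run'] (min_width=17, slack=1)
Line 8: ['matrix', 'year', 'moon'] (min_width=16, slack=2)
Line 9: ['dinosaur'] (min_width=8, slack=10)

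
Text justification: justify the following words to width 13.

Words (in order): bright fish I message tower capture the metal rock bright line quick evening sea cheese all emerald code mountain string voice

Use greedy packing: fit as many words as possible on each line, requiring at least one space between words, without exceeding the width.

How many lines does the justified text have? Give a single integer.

Line 1: ['bright', 'fish', 'I'] (min_width=13, slack=0)
Line 2: ['message', 'tower'] (min_width=13, slack=0)
Line 3: ['capture', 'the'] (min_width=11, slack=2)
Line 4: ['metal', 'rock'] (min_width=10, slack=3)
Line 5: ['bright', 'line'] (min_width=11, slack=2)
Line 6: ['quick', 'evening'] (min_width=13, slack=0)
Line 7: ['sea', 'cheese'] (min_width=10, slack=3)
Line 8: ['all', 'emerald'] (min_width=11, slack=2)
Line 9: ['code', 'mountain'] (min_width=13, slack=0)
Line 10: ['string', 'voice'] (min_width=12, slack=1)
Total lines: 10

Answer: 10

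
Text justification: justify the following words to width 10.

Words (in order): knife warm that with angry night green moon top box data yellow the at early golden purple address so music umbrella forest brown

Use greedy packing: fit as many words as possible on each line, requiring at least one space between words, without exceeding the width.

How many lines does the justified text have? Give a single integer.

Line 1: ['knife', 'warm'] (min_width=10, slack=0)
Line 2: ['that', 'with'] (min_width=9, slack=1)
Line 3: ['angry'] (min_width=5, slack=5)
Line 4: ['night'] (min_width=5, slack=5)
Line 5: ['green', 'moon'] (min_width=10, slack=0)
Line 6: ['top', 'box'] (min_width=7, slack=3)
Line 7: ['data'] (min_width=4, slack=6)
Line 8: ['yellow', 'the'] (min_width=10, slack=0)
Line 9: ['at', 'early'] (min_width=8, slack=2)
Line 10: ['golden'] (min_width=6, slack=4)
Line 11: ['purple'] (min_width=6, slack=4)
Line 12: ['address', 'so'] (min_width=10, slack=0)
Line 13: ['music'] (min_width=5, slack=5)
Line 14: ['umbrella'] (min_width=8, slack=2)
Line 15: ['forest'] (min_width=6, slack=4)
Line 16: ['brown'] (min_width=5, slack=5)
Total lines: 16

Answer: 16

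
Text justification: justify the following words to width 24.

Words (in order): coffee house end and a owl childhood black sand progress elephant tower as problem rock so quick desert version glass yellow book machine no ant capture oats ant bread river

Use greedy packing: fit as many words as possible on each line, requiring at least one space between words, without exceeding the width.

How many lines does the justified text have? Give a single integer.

Answer: 8

Derivation:
Line 1: ['coffee', 'house', 'end', 'and', 'a'] (min_width=22, slack=2)
Line 2: ['owl', 'childhood', 'black', 'sand'] (min_width=24, slack=0)
Line 3: ['progress', 'elephant', 'tower'] (min_width=23, slack=1)
Line 4: ['as', 'problem', 'rock', 'so', 'quick'] (min_width=24, slack=0)
Line 5: ['desert', 'version', 'glass'] (min_width=20, slack=4)
Line 6: ['yellow', 'book', 'machine', 'no'] (min_width=22, slack=2)
Line 7: ['ant', 'capture', 'oats', 'ant'] (min_width=20, slack=4)
Line 8: ['bread', 'river'] (min_width=11, slack=13)
Total lines: 8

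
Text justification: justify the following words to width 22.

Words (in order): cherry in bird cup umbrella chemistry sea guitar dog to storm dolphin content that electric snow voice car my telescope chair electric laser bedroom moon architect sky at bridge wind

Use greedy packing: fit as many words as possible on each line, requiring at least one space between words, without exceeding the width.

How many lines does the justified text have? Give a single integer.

Answer: 9

Derivation:
Line 1: ['cherry', 'in', 'bird', 'cup'] (min_width=18, slack=4)
Line 2: ['umbrella', 'chemistry', 'sea'] (min_width=22, slack=0)
Line 3: ['guitar', 'dog', 'to', 'storm'] (min_width=19, slack=3)
Line 4: ['dolphin', 'content', 'that'] (min_width=20, slack=2)
Line 5: ['electric', 'snow', 'voice'] (min_width=19, slack=3)
Line 6: ['car', 'my', 'telescope', 'chair'] (min_width=22, slack=0)
Line 7: ['electric', 'laser', 'bedroom'] (min_width=22, slack=0)
Line 8: ['moon', 'architect', 'sky', 'at'] (min_width=21, slack=1)
Line 9: ['bridge', 'wind'] (min_width=11, slack=11)
Total lines: 9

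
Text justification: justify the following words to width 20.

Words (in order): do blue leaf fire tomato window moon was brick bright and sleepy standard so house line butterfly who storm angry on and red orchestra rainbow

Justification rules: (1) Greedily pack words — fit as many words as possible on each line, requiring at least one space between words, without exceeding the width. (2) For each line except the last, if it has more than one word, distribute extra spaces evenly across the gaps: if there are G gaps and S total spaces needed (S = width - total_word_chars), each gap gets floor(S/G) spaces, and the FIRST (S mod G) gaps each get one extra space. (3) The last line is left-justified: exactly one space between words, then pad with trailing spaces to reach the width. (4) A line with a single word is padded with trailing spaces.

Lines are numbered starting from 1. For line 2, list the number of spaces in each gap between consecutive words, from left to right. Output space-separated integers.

Answer: 2 2

Derivation:
Line 1: ['do', 'blue', 'leaf', 'fire'] (min_width=17, slack=3)
Line 2: ['tomato', 'window', 'moon'] (min_width=18, slack=2)
Line 3: ['was', 'brick', 'bright', 'and'] (min_width=20, slack=0)
Line 4: ['sleepy', 'standard', 'so'] (min_width=18, slack=2)
Line 5: ['house', 'line', 'butterfly'] (min_width=20, slack=0)
Line 6: ['who', 'storm', 'angry', 'on'] (min_width=18, slack=2)
Line 7: ['and', 'red', 'orchestra'] (min_width=17, slack=3)
Line 8: ['rainbow'] (min_width=7, slack=13)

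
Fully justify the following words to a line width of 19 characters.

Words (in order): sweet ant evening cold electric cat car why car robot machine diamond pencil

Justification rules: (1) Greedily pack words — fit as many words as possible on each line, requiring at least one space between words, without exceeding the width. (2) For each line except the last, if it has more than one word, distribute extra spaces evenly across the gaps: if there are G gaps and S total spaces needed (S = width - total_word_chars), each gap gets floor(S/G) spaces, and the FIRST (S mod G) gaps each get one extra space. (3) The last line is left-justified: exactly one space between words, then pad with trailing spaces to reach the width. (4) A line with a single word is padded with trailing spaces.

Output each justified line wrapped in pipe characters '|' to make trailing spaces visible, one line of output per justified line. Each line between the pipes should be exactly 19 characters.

Answer: |sweet  ant  evening|
|cold  electric  cat|
|car  why  car robot|
|machine     diamond|
|pencil             |

Derivation:
Line 1: ['sweet', 'ant', 'evening'] (min_width=17, slack=2)
Line 2: ['cold', 'electric', 'cat'] (min_width=17, slack=2)
Line 3: ['car', 'why', 'car', 'robot'] (min_width=17, slack=2)
Line 4: ['machine', 'diamond'] (min_width=15, slack=4)
Line 5: ['pencil'] (min_width=6, slack=13)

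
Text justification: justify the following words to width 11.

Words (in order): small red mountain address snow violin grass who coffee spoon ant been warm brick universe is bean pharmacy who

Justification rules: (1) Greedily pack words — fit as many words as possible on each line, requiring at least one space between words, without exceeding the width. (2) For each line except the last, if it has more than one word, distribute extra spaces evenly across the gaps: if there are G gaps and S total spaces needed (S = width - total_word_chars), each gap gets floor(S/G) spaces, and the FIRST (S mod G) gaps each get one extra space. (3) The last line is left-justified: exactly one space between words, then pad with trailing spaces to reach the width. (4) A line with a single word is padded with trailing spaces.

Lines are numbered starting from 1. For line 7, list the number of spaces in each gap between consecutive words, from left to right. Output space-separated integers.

Line 1: ['small', 'red'] (min_width=9, slack=2)
Line 2: ['mountain'] (min_width=8, slack=3)
Line 3: ['address'] (min_width=7, slack=4)
Line 4: ['snow', 'violin'] (min_width=11, slack=0)
Line 5: ['grass', 'who'] (min_width=9, slack=2)
Line 6: ['coffee'] (min_width=6, slack=5)
Line 7: ['spoon', 'ant'] (min_width=9, slack=2)
Line 8: ['been', 'warm'] (min_width=9, slack=2)
Line 9: ['brick'] (min_width=5, slack=6)
Line 10: ['universe', 'is'] (min_width=11, slack=0)
Line 11: ['bean'] (min_width=4, slack=7)
Line 12: ['pharmacy'] (min_width=8, slack=3)
Line 13: ['who'] (min_width=3, slack=8)

Answer: 3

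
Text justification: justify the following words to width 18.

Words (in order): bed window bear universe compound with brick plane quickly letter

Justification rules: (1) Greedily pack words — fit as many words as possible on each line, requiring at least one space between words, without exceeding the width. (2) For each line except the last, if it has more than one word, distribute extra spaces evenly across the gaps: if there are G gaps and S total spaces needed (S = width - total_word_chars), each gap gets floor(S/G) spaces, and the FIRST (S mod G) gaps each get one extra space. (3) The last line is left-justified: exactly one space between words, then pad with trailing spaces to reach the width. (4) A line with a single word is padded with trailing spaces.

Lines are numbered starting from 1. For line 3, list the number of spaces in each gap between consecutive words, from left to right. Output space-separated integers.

Answer: 2 2

Derivation:
Line 1: ['bed', 'window', 'bear'] (min_width=15, slack=3)
Line 2: ['universe', 'compound'] (min_width=17, slack=1)
Line 3: ['with', 'brick', 'plane'] (min_width=16, slack=2)
Line 4: ['quickly', 'letter'] (min_width=14, slack=4)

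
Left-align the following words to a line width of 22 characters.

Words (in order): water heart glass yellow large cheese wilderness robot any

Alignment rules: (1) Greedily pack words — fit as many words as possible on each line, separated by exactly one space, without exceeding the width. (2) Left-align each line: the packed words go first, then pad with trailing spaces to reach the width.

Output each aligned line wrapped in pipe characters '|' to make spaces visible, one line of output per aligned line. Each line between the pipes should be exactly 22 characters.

Answer: |water heart glass     |
|yellow large cheese   |
|wilderness robot any  |

Derivation:
Line 1: ['water', 'heart', 'glass'] (min_width=17, slack=5)
Line 2: ['yellow', 'large', 'cheese'] (min_width=19, slack=3)
Line 3: ['wilderness', 'robot', 'any'] (min_width=20, slack=2)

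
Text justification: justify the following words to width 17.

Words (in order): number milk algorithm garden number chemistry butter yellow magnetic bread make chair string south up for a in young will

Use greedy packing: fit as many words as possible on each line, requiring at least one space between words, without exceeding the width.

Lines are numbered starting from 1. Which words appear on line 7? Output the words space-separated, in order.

Line 1: ['number', 'milk'] (min_width=11, slack=6)
Line 2: ['algorithm', 'garden'] (min_width=16, slack=1)
Line 3: ['number', 'chemistry'] (min_width=16, slack=1)
Line 4: ['butter', 'yellow'] (min_width=13, slack=4)
Line 5: ['magnetic', 'bread'] (min_width=14, slack=3)
Line 6: ['make', 'chair', 'string'] (min_width=17, slack=0)
Line 7: ['south', 'up', 'for', 'a', 'in'] (min_width=17, slack=0)
Line 8: ['young', 'will'] (min_width=10, slack=7)

Answer: south up for a in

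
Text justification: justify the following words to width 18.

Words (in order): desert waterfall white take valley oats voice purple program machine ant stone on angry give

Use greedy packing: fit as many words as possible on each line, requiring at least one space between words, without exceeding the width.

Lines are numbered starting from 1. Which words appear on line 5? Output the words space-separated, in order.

Line 1: ['desert', 'waterfall'] (min_width=16, slack=2)
Line 2: ['white', 'take', 'valley'] (min_width=17, slack=1)
Line 3: ['oats', 'voice', 'purple'] (min_width=17, slack=1)
Line 4: ['program', 'machine'] (min_width=15, slack=3)
Line 5: ['ant', 'stone', 'on', 'angry'] (min_width=18, slack=0)
Line 6: ['give'] (min_width=4, slack=14)

Answer: ant stone on angry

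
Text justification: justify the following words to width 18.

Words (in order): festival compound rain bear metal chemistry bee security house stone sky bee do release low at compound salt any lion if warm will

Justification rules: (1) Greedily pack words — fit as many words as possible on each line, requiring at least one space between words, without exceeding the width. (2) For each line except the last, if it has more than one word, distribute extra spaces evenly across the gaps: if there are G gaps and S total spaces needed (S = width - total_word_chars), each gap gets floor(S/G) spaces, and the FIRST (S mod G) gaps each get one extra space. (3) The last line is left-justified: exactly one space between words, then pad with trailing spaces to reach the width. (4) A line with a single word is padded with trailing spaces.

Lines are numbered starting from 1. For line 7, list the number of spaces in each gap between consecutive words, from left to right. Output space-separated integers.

Answer: 2 1

Derivation:
Line 1: ['festival', 'compound'] (min_width=17, slack=1)
Line 2: ['rain', 'bear', 'metal'] (min_width=15, slack=3)
Line 3: ['chemistry', 'bee'] (min_width=13, slack=5)
Line 4: ['security', 'house'] (min_width=14, slack=4)
Line 5: ['stone', 'sky', 'bee', 'do'] (min_width=16, slack=2)
Line 6: ['release', 'low', 'at'] (min_width=14, slack=4)
Line 7: ['compound', 'salt', 'any'] (min_width=17, slack=1)
Line 8: ['lion', 'if', 'warm', 'will'] (min_width=17, slack=1)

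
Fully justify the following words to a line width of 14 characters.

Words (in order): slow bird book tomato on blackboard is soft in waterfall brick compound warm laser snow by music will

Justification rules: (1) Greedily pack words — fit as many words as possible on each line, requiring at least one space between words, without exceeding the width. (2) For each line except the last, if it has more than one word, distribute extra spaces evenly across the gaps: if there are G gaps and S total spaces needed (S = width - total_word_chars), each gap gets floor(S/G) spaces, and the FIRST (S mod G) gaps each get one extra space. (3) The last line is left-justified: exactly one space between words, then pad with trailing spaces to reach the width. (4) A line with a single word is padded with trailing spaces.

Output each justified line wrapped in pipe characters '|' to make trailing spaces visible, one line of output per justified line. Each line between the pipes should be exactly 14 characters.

Line 1: ['slow', 'bird', 'book'] (min_width=14, slack=0)
Line 2: ['tomato', 'on'] (min_width=9, slack=5)
Line 3: ['blackboard', 'is'] (min_width=13, slack=1)
Line 4: ['soft', 'in'] (min_width=7, slack=7)
Line 5: ['waterfall'] (min_width=9, slack=5)
Line 6: ['brick', 'compound'] (min_width=14, slack=0)
Line 7: ['warm', 'laser'] (min_width=10, slack=4)
Line 8: ['snow', 'by', 'music'] (min_width=13, slack=1)
Line 9: ['will'] (min_width=4, slack=10)

Answer: |slow bird book|
|tomato      on|
|blackboard  is|
|soft        in|
|waterfall     |
|brick compound|
|warm     laser|
|snow  by music|
|will          |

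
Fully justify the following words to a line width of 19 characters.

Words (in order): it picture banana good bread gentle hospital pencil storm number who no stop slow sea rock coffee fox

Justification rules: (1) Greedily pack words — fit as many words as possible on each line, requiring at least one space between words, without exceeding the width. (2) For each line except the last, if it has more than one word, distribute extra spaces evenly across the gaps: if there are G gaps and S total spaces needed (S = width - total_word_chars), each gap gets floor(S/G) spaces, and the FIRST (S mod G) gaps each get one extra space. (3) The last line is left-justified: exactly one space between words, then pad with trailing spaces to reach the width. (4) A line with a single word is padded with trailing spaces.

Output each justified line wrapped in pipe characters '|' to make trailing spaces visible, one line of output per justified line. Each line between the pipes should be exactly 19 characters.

Line 1: ['it', 'picture', 'banana'] (min_width=17, slack=2)
Line 2: ['good', 'bread', 'gentle'] (min_width=17, slack=2)
Line 3: ['hospital', 'pencil'] (min_width=15, slack=4)
Line 4: ['storm', 'number', 'who', 'no'] (min_width=19, slack=0)
Line 5: ['stop', 'slow', 'sea', 'rock'] (min_width=18, slack=1)
Line 6: ['coffee', 'fox'] (min_width=10, slack=9)

Answer: |it  picture  banana|
|good  bread  gentle|
|hospital     pencil|
|storm number who no|
|stop  slow sea rock|
|coffee fox         |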